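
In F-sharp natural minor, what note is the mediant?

A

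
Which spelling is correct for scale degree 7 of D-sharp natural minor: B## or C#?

Each scale degree takes a distinct letter name. Degree 7 of a scale on D must use the letter C.
C# and B## are enharmonically the same pitch, but only C# uses the letter C, so it is the correct spelling here.

C#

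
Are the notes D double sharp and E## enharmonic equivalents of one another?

D## is pitch class 4; E## is pitch class 6.
The pitch classes differ (4 vs. 6), so they are not enharmonic equivalents.

No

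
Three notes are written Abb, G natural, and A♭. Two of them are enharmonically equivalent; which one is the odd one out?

Ab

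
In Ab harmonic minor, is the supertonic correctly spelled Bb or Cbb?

Each scale degree takes a distinct letter name. Degree 2 of a scale on A must use the letter B.
Bb and Cbb are enharmonically the same pitch, but only Bb uses the letter B, so it is the correct spelling here.

Bb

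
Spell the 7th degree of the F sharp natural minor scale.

E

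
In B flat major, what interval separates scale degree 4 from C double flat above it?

diminished sixth

Scale degree 4 of Bb major is Eb.
Eb up to Cbb: letters E→C make it a sixth; 7 semitones makes it diminished.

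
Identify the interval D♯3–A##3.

The letter names run D→A, a span of 4 letter steps, so the interval is some kind of fifth.
D# to A## is 8 semitones. A perfect fifth is 7, so 8 makes it augmented.

augmented fifth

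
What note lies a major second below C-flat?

Bbb

A second below C lands on the letter B.
A major second spans 2 semitones, so Cb moves to pitch class 9. On the letter B that is Bbb.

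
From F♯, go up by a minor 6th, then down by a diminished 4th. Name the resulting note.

A minor sixth up from F# is D (letter D, 8 semitones up).
A diminished fourth down from D is A# (letter A, 4 semitones down).

A#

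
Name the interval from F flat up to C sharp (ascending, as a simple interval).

The letter names run F→C, a span of 4 letter steps, so the interval is some kind of fifth.
Fb to C# is 9 semitones. A perfect fifth is 7, so 9 makes it doubly augmented.

doubly augmented fifth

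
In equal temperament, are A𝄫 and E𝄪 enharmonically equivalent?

No

Two spellings are enharmonically equivalent only if they share a pitch class.
Here Abb → 7, E## → 6; 6 ≠ 7, so they are not.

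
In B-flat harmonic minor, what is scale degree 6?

The Bb harmonic minor scale runs Bb C Db Eb F Gb A.
Degree 6 is Gb.

Gb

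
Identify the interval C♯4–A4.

minor sixth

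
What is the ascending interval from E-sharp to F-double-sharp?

major second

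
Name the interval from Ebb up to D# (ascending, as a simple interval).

doubly augmented seventh

Counting letters E–F–G–A–B–C–D gives a seventh.
Ebb→D# = 13 semitones, 2 wider than the major seventh (11), so doubly augmented.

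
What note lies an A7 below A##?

B

A down a major seventh is Bb, so the target letter is B.
From A##, an augmented seventh is 12 semitones down: B.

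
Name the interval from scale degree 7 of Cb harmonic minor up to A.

major seventh

Scale degree 7 of Cb harmonic minor is Bb.
Bb up to A: letters B→A make it a seventh; 11 semitones makes it major.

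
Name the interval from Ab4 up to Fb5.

The letter names run A→F, a span of 5 letter steps, so the interval is some kind of sixth.
Ab to Fb is 8 semitones. A major sixth is 9, so 8 makes it minor.

minor sixth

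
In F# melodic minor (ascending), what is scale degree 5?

Degree 5 takes the letter 4 steps above F, which is C.
In melodic minor (ascending), degree 5 sits 7 semitones above the tonic. F# + 7 semitones is pitch class 1, spelled on C as C#.

C#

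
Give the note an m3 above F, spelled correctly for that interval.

Ab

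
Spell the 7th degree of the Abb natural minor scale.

The Abb natural minor scale runs Abb Bbb Cbb Dbb Ebb Fbb Gbb.
Degree 7 is Gbb.

Gbb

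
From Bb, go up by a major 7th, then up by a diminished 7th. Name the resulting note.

Gb

A major seventh up from Bb is A (letter A, 11 semitones up).
A diminished seventh up from A is Gb (letter G, 9 semitones up).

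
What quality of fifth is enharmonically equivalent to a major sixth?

doubly augmented

A major sixth spans 9 semitones.
A fifth spanning 9 semitones is doubly augmented (the perfect fifth is 7).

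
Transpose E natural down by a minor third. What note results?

C#

E down a major third is C, so the target letter is C.
From E, a minor third is 3 semitones down: C#.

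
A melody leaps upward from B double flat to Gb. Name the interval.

major sixth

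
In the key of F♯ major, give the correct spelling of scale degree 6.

Degree 6 takes the letter 5 steps above F, which is D.
In major, degree 6 sits 9 semitones above the tonic. F# + 9 semitones is pitch class 3, spelled on D as D#.

D#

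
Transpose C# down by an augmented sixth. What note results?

Eb

A sixth below C lands on the letter E.
An augmented sixth spans 10 semitones, so C# moves to pitch class 3. On the letter E that is Eb.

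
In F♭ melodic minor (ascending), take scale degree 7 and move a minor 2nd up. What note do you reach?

Fb

Scale degree 7 of Fb melodic minor (ascending) is Eb.
A minor second (1 semitone) above Eb lands on the letter F, giving Fb.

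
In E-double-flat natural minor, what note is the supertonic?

Fb

The Ebb natural minor scale runs Ebb Fb Gbb Abb Bbb Cbb Dbb.
Degree 2 is Fb.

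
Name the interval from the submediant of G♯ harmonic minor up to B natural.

perfect fifth

The submediant of G# harmonic minor is E.
E up to B: letters E→B make it a fifth; 7 semitones makes it perfect.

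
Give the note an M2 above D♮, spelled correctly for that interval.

E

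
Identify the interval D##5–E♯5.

The letter names run D→E, a span of 1 letter step, so the interval is some kind of second.
D## to E# is 1 semitone. A major second is 2, so 1 makes it minor.

minor second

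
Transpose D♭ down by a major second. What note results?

Cb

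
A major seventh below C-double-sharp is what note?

D#

A seventh below C lands on the letter D.
A major seventh spans 11 semitones, so C## moves to pitch class 3. On the letter D that is D#.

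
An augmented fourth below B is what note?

F

B down a perfect fourth is F#, so the target letter is F.
From B, an augmented fourth is 6 semitones down: F.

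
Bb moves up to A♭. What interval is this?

minor seventh

Counting letters B–C–D–E–F–G–A gives a seventh.
Bb→Ab = 10 semitones, 1 narrower than the major seventh (11), so minor.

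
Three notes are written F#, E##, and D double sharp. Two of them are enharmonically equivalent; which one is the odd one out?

In 12-tone equal temperament, enharmonic equivalents share a pitch class. F# is pitch class 6; E## is pitch class 6; D## is pitch class 4.
F# and E## share pitch class 6, while D## is pitch class 4.

D##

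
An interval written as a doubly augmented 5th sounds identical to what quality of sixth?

major

A doubly augmented fifth spans 9 semitones.
A sixth spanning 9 semitones is major (the major sixth is 9).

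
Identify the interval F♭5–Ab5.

major third

The letter names run F→A, a span of 2 letter steps, so the interval is some kind of third.
Fb to Ab is 4 semitones. A major third is 4, so 4 makes it major.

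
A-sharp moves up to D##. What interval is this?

The letter names run A→D, a span of 3 letter steps, so the interval is some kind of fourth.
A# to D## is 6 semitones. A perfect fourth is 5, so 6 makes it augmented.

augmented fourth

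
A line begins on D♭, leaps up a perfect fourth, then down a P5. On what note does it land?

A perfect fourth up from Db is Gb (letter G, 5 semitones up).
A perfect fifth down from Gb is Cb (letter C, 7 semitones down).

Cb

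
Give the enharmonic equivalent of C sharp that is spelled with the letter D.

Db

Plain D sits 1 semitone above C#, so on the letter D the same pitch needs a flat: Db.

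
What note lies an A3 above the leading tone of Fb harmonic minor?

G#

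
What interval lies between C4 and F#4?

Counting letters C–D–E–F gives a fourth.
C→F# = 6 semitones, 1 wider than the perfect fourth (5), so augmented.

augmented fourth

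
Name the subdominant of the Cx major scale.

F##

The C## major scale runs C## D## E## F## G## A## B##.
Degree 4 is F##.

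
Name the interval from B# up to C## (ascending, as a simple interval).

major second

The letter names run B→C, a span of 1 letter step, so the interval is some kind of second.
B# to C## is 2 semitones. A major second is 2, so 2 makes it major.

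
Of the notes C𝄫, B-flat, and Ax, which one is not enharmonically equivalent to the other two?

In 12-tone equal temperament, enharmonic equivalents share a pitch class. Cbb is pitch class 10; Bb is pitch class 10; A## is pitch class 11.
Cbb and Bb share pitch class 10, while A## is pitch class 11.

A##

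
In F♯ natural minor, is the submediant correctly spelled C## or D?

Each scale degree takes a distinct letter name. Degree 6 of a scale on F must use the letter D.
D and C## are enharmonically the same pitch, but only D uses the letter D, so it is the correct spelling here.

D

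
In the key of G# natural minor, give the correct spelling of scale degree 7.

F#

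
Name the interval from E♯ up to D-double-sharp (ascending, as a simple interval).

major seventh

Counting letters E–F–G–A–B–C–D gives a seventh.
E#→D## = 11 semitones, exactly the major seventh.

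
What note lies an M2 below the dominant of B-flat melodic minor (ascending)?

The dominant of Bb melodic minor (ascending) is F.
A major second (2 semitones) below F lands on the letter E, giving Eb.

Eb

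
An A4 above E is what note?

A#

A fourth above E lands on the letter A.
An augmented fourth spans 6 semitones, so E moves to pitch class 10. On the letter A that is A#.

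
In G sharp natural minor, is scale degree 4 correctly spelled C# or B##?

C#

Each scale degree takes a distinct letter name. Degree 4 of a scale on G must use the letter C.
C# and B## are enharmonically the same pitch, but only C# uses the letter C, so it is the correct spelling here.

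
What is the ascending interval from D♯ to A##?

Counting letters D–E–F–G–A gives a fifth.
D#→A## = 8 semitones, 1 wider than the perfect fifth (7), so augmented.

augmented fifth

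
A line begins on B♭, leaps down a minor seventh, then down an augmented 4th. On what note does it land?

Gb

A minor seventh down from Bb is C (letter C, 10 semitones down).
An augmented fourth down from C is Gb (letter G, 6 semitones down).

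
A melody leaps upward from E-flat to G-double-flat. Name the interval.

diminished third

The letter names run E→G, a span of 2 letter steps, so the interval is some kind of third.
Eb to Gbb is 2 semitones. A major third is 4, so 2 makes it diminished.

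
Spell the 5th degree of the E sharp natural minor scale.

Degree 5 takes the letter 4 steps above E, which is B.
In natural minor, degree 5 sits 7 semitones above the tonic. E# + 7 semitones is pitch class 0, spelled on B as B#.

B#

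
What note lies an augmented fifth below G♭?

G down a perfect fifth is C, so the target letter is C.
From Gb, an augmented fifth is 8 semitones down: Cbb.

Cbb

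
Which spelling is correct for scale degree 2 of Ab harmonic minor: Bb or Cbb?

Each scale degree takes a distinct letter name. Degree 2 of a scale on A must use the letter B.
Bb and Cbb are enharmonically the same pitch, but only Bb uses the letter B, so it is the correct spelling here.

Bb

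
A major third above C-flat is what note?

Eb

A third above C lands on the letter E.
A major third spans 4 semitones, so Cb moves to pitch class 3. On the letter E that is Eb.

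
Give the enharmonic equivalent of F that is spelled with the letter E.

E#

Plain E sits 1 semitone below F, so on the letter E the same pitch needs a sharp: E#.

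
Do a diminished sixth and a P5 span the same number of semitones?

Yes

A diminished sixth spans 7 semitones; a perfect fifth spans 7.
They are enharmonically equivalent.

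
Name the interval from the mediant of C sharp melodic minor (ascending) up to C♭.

diminished sixth

The mediant of C# melodic minor (ascending) is E.
E up to Cb: letters E→C make it a sixth; 7 semitones makes it diminished.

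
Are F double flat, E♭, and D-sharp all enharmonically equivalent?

Fbb = pitch class 3 and Eb = pitch class 3 and D# = pitch class 3 — the same pitch class, so they are enharmonic equivalents.

Yes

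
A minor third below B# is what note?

B down a major third is G, so the target letter is G.
From B#, a minor third is 3 semitones down: G##.

G##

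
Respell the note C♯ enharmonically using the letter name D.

Db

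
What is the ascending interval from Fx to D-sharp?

Counting letters F–G–A–B–C–D gives a sixth.
F##→D# = 8 semitones, 1 narrower than the major sixth (9), so minor.

minor sixth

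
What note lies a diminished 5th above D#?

A fifth above D lands on the letter A.
A diminished fifth spans 6 semitones, so D# moves to pitch class 9. On the letter A that is A.

A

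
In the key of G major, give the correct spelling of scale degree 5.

D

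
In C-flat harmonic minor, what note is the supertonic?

Degree 2 takes the letter 1 step above C, which is D.
In harmonic minor, degree 2 sits 2 semitones above the tonic. Cb + 2 semitones is pitch class 1, spelled on D as Db.

Db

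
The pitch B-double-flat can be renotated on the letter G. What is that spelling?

Bbb is pitch class 9. The letter G alone is pitch class 7.
To reach pitch class 9 from G requires an offset of +2 semitones, i.e. double sharp: G##.

G##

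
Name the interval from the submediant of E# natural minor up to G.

The submediant of E# natural minor is C#.
C# up to G: letters C→G make it a fifth; 6 semitones makes it diminished.

diminished fifth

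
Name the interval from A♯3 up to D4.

The letter names run A→D, a span of 3 letter steps, so the interval is some kind of fourth.
A# to D is 4 semitones. A perfect fourth is 5, so 4 makes it diminished.

diminished fourth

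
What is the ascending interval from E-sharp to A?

Counting letters E–F–G–A gives a fourth.
E#→A = 4 semitones, 1 narrower than the perfect fourth (5), so diminished.

diminished fourth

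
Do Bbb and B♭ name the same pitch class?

Bbb is pitch class 9; Bb is pitch class 10.
The pitch classes differ (9 vs. 10), so they are not enharmonic equivalents.

No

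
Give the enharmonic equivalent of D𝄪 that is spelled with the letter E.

Plain E sits at the same pitch as D##, so on the letter E the same pitch needs a natural: E.

E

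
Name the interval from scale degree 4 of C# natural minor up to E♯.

major seventh

Scale degree 4 of C# natural minor is F#.
F# up to E#: letters F→E make it a seventh; 11 semitones makes it major.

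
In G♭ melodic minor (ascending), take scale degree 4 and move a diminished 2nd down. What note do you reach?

Scale degree 4 of Gb melodic minor (ascending) is Cb.
A diminished second (0 semitones) below Cb lands on the letter B, giving B.

B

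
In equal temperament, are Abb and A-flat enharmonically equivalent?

No

Two spellings are enharmonically equivalent only if they share a pitch class.
Here Abb → 7, Ab → 8; 7 ≠ 8, so they are not.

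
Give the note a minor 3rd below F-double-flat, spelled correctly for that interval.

A third below F lands on the letter D.
A minor third spans 3 semitones, so Fbb moves to pitch class 0. On the letter D that is Dbb.

Dbb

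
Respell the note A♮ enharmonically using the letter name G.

Plain G sits 2 semitones below A, so on the letter G the same pitch needs a double sharp: G##.

G##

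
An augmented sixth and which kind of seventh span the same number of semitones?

An augmented sixth spans 10 semitones.
A seventh spanning 10 semitones is minor (the major seventh is 11).

minor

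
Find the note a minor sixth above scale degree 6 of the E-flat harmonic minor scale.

Abb

Scale degree 6 of Eb harmonic minor is Cb.
A minor sixth (8 semitones) above Cb lands on the letter A, giving Abb.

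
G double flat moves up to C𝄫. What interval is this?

perfect fourth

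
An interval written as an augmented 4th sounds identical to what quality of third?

An augmented fourth spans 6 semitones.
A third spanning 6 semitones is doubly augmented (the major third is 4).

doubly augmented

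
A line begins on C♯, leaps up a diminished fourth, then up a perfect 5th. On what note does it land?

C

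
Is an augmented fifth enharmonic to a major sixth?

No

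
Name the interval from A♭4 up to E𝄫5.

Counting letters A–B–C–D–E gives a fifth.
Ab→Ebb = 6 semitones, 1 narrower than the perfect fifth (7), so diminished.

diminished fifth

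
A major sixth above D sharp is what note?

B#

A sixth above D lands on the letter B.
A major sixth spans 9 semitones, so D# moves to pitch class 0. On the letter B that is B#.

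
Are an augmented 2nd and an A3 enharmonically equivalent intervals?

No

An augmented second spans 3 semitones; an augmented third spans 5.
The spans differ, so they are not enharmonic equivalents.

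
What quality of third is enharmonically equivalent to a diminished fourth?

major

A diminished fourth spans 4 semitones.
A third spanning 4 semitones is major (the major third is 4).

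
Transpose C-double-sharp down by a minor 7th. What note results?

D##

A seventh below C lands on the letter D.
A minor seventh spans 10 semitones, so C## moves to pitch class 4. On the letter D that is D##.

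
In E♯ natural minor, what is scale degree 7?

The E# natural minor scale runs E# F## G# A# B# C# D#.
Degree 7 is D#.

D#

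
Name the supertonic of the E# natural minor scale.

The E# natural minor scale runs E# F## G# A# B# C# D#.
Degree 2 is F##.

F##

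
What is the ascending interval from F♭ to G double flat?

Counting letters F–G gives a second.
Fb→Gbb = 1 semitone, 1 narrower than the major second (2), so minor.

minor second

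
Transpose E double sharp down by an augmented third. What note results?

C#

E down a major third is C, so the target letter is C.
From E##, an augmented third is 5 semitones down: C#.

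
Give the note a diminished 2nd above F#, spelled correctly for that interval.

Gb

A second above F lands on the letter G.
A diminished second spans 0 semitones, so F# moves to pitch class 6. On the letter G that is Gb.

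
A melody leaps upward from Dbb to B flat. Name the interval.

augmented sixth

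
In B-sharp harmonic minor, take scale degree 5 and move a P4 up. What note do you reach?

Scale degree 5 of B# harmonic minor is F##.
A perfect fourth (5 semitones) above F## lands on the letter B, giving B#.

B#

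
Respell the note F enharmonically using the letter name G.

Gbb

F is pitch class 5. The letter G alone is pitch class 7.
To reach pitch class 5 from G requires an offset of -2 semitones, i.e. double flat: Gbb.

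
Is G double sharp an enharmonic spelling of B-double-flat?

G## is pitch class 9; Bbb is pitch class 9.
All spellings map to pitch class 9, so they are enharmonically equivalent.

Yes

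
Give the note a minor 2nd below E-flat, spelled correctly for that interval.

D

A second below E lands on the letter D.
A minor second spans 1 semitone, so Eb moves to pitch class 2. On the letter D that is D.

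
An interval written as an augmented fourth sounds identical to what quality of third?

An augmented fourth spans 6 semitones.
A third spanning 6 semitones is doubly augmented (the major third is 4).

doubly augmented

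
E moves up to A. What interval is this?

perfect fourth

The letter names run E→A, a span of 3 letter steps, so the interval is some kind of fourth.
E to A is 5 semitones. A perfect fourth is 5, so 5 makes it perfect.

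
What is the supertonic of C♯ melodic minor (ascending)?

Degree 2 takes the letter 1 step above C, which is D.
In melodic minor (ascending), degree 2 sits 2 semitones above the tonic. C# + 2 semitones is pitch class 3, spelled on D as D#.

D#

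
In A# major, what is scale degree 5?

The A# major scale runs A# B# C## D# E# F## G##.
Degree 5 is E#.

E#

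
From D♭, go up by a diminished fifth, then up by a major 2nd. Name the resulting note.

A diminished fifth up from Db is Abb (letter A, 6 semitones up).
A major second up from Abb is Bbb (letter B, 2 semitones up).

Bbb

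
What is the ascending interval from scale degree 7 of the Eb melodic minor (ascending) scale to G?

perfect fourth

Scale degree 7 of Eb melodic minor (ascending) is D.
D up to G: letters D→G make it a fourth; 5 semitones makes it perfect.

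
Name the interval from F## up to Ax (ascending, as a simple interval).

The letter names run F→A, a span of 2 letter steps, so the interval is some kind of third.
F## to A## is 4 semitones. A major third is 4, so 4 makes it major.

major third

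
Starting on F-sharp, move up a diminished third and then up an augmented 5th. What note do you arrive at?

A diminished third up from F# is Ab (letter A, 2 semitones up).
An augmented fifth up from Ab is E (letter E, 8 semitones up).

E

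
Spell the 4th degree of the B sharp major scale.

E#

The B# major scale runs B# C## D## E# F## G## A##.
Degree 4 is E#.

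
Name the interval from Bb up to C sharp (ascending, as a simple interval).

The letter names run B→C, a span of 1 letter step, so the interval is some kind of second.
Bb to C# is 3 semitones. A major second is 2, so 3 makes it augmented.

augmented second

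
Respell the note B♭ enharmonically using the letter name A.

A#

Bb is pitch class 10. The letter A alone is pitch class 9.
To reach pitch class 10 from A requires an offset of +1 semitone, i.e. sharp: A#.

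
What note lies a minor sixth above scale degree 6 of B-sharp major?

Scale degree 6 of B# major is G##.
A minor sixth (8 semitones) above G## lands on the letter E, giving E#.

E#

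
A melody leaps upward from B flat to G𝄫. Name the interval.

The letter names run B→G, a span of 5 letter steps, so the interval is some kind of sixth.
Bb to Gbb is 7 semitones. A major sixth is 9, so 7 makes it diminished.

diminished sixth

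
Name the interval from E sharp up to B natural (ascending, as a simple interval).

diminished fifth

The letter names run E→B, a span of 4 letter steps, so the interval is some kind of fifth.
E# to B is 6 semitones. A perfect fifth is 7, so 6 makes it diminished.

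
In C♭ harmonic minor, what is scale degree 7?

Bb

Degree 7 takes the letter 6 steps above C, which is B.
In harmonic minor, degree 7 sits 11 semitones above the tonic. Cb + 11 semitones is pitch class 10, spelled on B as Bb.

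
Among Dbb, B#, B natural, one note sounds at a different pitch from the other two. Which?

In 12-tone equal temperament, enharmonic equivalents share a pitch class. Dbb is pitch class 0; B# is pitch class 0; B is pitch class 11.
Dbb and B# share pitch class 0, while B is pitch class 11.

B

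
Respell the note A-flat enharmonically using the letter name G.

Ab is pitch class 8. The letter G alone is pitch class 7.
To reach pitch class 8 from G requires an offset of +1 semitone, i.e. sharp: G#.

G#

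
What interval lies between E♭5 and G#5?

Counting letters E–F–G gives a third.
Eb→G# = 5 semitones, 1 wider than the major third (4), so augmented.

augmented third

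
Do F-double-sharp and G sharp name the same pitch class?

Two spellings are enharmonically equivalent only if they share a pitch class.
Here F## → 7, G# → 8; 7 ≠ 8, so they are not.

No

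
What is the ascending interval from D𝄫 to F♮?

Counting letters D–E–F gives a third.
Dbb→F = 5 semitones, 1 wider than the major third (4), so augmented.

augmented third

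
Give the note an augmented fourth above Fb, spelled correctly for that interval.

A fourth above F lands on the letter B.
An augmented fourth spans 6 semitones, so Fb moves to pitch class 10. On the letter B that is Bb.

Bb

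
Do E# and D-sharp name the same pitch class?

E# is pitch class 5; D# is pitch class 3.
The pitch classes differ (5 vs. 3), so they are not enharmonic equivalents.

No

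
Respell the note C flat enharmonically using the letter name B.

Cb is pitch class 11. The letter B alone is pitch class 11.
Pitch class 11 on B needs no accidental: B.

B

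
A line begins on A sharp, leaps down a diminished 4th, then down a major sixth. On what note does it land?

A diminished fourth down from A# is E## (letter E, 4 semitones down).
A major sixth down from E## is G## (letter G, 9 semitones down).

G##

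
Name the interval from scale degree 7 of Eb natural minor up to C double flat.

Scale degree 7 of Eb natural minor is Db.
Db up to Cbb: letters D→C make it a seventh; 9 semitones makes it diminished.

diminished seventh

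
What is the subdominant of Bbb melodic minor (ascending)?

Ebb

The Bbb melodic minor (ascending) scale runs Bbb Cb Dbb Ebb Fb Gb Ab.
Degree 4 is Ebb.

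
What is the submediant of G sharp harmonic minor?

Degree 6 takes the letter 5 steps above G, which is E.
In harmonic minor, degree 6 sits 8 semitones above the tonic. G# + 8 semitones is pitch class 4, spelled on E as E.

E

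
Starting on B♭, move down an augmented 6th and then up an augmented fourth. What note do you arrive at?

Gb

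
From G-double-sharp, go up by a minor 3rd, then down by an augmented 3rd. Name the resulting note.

A minor third up from G## is B# (letter B, 3 semitones up).
An augmented third down from B# is G (letter G, 5 semitones down).

G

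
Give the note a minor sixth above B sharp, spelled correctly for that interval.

G#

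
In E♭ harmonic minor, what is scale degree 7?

D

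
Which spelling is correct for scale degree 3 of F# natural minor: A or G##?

Each scale degree takes a distinct letter name. Degree 3 of a scale on F must use the letter A.
A and G## are enharmonically the same pitch, but only A uses the letter A, so it is the correct spelling here.

A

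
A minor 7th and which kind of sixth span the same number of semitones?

A minor seventh spans 10 semitones.
A sixth spanning 10 semitones is augmented (the major sixth is 9).

augmented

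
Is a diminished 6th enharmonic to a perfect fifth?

Yes

A diminished sixth spans 7 semitones; a perfect fifth spans 7.
They are enharmonically equivalent.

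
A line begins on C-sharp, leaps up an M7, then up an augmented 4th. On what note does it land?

E##

A major seventh up from C# is B# (letter B, 11 semitones up).
An augmented fourth up from B# is E## (letter E, 6 semitones up).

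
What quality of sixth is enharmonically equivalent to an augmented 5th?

minor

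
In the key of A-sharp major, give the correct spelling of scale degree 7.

G##

The A# major scale runs A# B# C## D# E# F## G##.
Degree 7 is G##.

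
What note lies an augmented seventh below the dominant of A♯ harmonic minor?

F

The dominant of A# harmonic minor is E#.
An augmented seventh (12 semitones) below E# lands on the letter F, giving F.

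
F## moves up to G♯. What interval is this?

minor second

The letter names run F→G, a span of 1 letter step, so the interval is some kind of second.
F## to G# is 1 semitone. A major second is 2, so 1 makes it minor.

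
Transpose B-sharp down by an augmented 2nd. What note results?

B down a major second is A, so the target letter is A.
From B#, an augmented second is 3 semitones down: A.

A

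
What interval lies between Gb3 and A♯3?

doubly augmented second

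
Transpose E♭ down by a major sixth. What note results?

Gb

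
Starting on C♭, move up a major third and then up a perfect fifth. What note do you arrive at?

Bb

A major third up from Cb is Eb (letter E, 4 semitones up).
A perfect fifth up from Eb is Bb (letter B, 7 semitones up).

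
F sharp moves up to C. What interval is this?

Counting letters F–G–A–B–C gives a fifth.
F#→C = 6 semitones, 1 narrower than the perfect fifth (7), so diminished.

diminished fifth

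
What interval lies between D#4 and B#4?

major sixth

The letter names run D→B, a span of 5 letter steps, so the interval is some kind of sixth.
D# to B# is 9 semitones. A major sixth is 9, so 9 makes it major.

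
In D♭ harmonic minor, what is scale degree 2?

The Db harmonic minor scale runs Db Eb Fb Gb Ab Bbb C.
Degree 2 is Eb.

Eb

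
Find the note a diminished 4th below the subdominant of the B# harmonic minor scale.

B##

The subdominant of B# harmonic minor is E#.
A diminished fourth (4 semitones) below E# lands on the letter B, giving B##.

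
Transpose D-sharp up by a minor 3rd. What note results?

A third above D lands on the letter F.
A minor third spans 3 semitones, so D# moves to pitch class 6. On the letter F that is F#.

F#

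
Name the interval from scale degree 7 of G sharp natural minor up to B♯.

augmented fourth

Scale degree 7 of G# natural minor is F#.
F# up to B#: letters F→B make it a fourth; 6 semitones makes it augmented.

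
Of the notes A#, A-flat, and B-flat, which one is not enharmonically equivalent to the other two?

Ab

In 12-tone equal temperament, enharmonic equivalents share a pitch class. A# is pitch class 10; Ab is pitch class 8; Bb is pitch class 10.
A# and Bb share pitch class 10, while Ab is pitch class 8.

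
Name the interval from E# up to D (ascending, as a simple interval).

diminished seventh

The letter names run E→D, a span of 6 letter steps, so the interval is some kind of seventh.
E# to D is 9 semitones. A major seventh is 11, so 9 makes it diminished.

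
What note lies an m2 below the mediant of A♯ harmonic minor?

B#

The mediant of A# harmonic minor is C#.
A minor second (1 semitone) below C# lands on the letter B, giving B#.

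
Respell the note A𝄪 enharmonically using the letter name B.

B

Plain B sits at the same pitch as A##, so on the letter B the same pitch needs a natural: B.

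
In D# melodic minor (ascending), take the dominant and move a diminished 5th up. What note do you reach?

The dominant of D# melodic minor (ascending) is A#.
A diminished fifth (6 semitones) above A# lands on the letter E, giving E.

E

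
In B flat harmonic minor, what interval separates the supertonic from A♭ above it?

minor sixth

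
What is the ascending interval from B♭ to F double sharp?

Counting letters B–C–D–E–F gives a fifth.
Bb→F## = 9 semitones, 2 wider than the perfect fifth (7), so doubly augmented.

doubly augmented fifth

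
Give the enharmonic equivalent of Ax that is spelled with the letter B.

Plain B sits at the same pitch as A##, so on the letter B the same pitch needs a natural: B.

B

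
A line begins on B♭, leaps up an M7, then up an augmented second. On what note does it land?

A major seventh up from Bb is A (letter A, 11 semitones up).
An augmented second up from A is B# (letter B, 3 semitones up).

B#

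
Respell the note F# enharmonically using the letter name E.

E##

F# is pitch class 6. The letter E alone is pitch class 4.
To reach pitch class 6 from E requires an offset of +2 semitones, i.e. double sharp: E##.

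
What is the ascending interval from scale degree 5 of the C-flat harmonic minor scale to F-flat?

Scale degree 5 of Cb harmonic minor is Gb.
Gb up to Fb: letters G→F make it a seventh; 10 semitones makes it minor.

minor seventh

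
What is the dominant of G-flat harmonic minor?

Db

The Gb harmonic minor scale runs Gb Ab Bbb Cb Db Ebb F.
Degree 5 is Db.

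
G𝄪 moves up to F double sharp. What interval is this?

The letter names run G→F, a span of 6 letter steps, so the interval is some kind of seventh.
G## to F## is 10 semitones. A major seventh is 11, so 10 makes it minor.

minor seventh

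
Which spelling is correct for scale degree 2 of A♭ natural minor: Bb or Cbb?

Bb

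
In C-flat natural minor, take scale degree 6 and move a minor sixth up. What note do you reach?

Fbb

Scale degree 6 of Cb natural minor is Abb.
A minor sixth (8 semitones) above Abb lands on the letter F, giving Fbb.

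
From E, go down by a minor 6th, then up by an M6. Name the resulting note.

E#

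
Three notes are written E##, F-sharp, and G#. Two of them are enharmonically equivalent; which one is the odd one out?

G#

In 12-tone equal temperament, enharmonic equivalents share a pitch class. E## is pitch class 6; F# is pitch class 6; G# is pitch class 8.
E## and F# share pitch class 6, while G# is pitch class 8.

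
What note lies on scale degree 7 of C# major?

B#

The C# major scale runs C# D# E# F# G# A# B#.
Degree 7 is B#.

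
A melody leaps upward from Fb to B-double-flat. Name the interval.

perfect fourth

Counting letters F–G–A–B gives a fourth.
Fb→Bbb = 5 semitones, exactly the perfect fourth.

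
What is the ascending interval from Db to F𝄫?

The letter names run D→F, a span of 2 letter steps, so the interval is some kind of third.
Db to Fbb is 2 semitones. A major third is 4, so 2 makes it diminished.

diminished third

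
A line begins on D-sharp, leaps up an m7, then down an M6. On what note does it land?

E

A minor seventh up from D# is C# (letter C, 10 semitones up).
A major sixth down from C# is E (letter E, 9 semitones down).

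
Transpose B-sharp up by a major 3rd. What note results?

A third above B lands on the letter D.
A major third spans 4 semitones, so B# moves to pitch class 4. On the letter D that is D##.

D##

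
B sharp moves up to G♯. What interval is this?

minor sixth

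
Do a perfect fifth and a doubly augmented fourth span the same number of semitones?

Yes

A perfect fifth spans 7 semitones; a doubly augmented fourth spans 7.
They are enharmonically equivalent.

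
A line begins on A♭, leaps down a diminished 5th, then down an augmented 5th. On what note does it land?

A diminished fifth down from Ab is D (letter D, 6 semitones down).
An augmented fifth down from D is Gb (letter G, 8 semitones down).

Gb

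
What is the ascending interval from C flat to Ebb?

Counting letters C–D–E gives a third.
Cb→Ebb = 3 semitones, 1 narrower than the major third (4), so minor.

minor third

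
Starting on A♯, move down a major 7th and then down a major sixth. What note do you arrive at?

A major seventh down from A# is B (letter B, 11 semitones down).
A major sixth down from B is D (letter D, 9 semitones down).

D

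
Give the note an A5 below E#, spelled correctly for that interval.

E down a perfect fifth is A, so the target letter is A.
From E#, an augmented fifth is 8 semitones down: A.

A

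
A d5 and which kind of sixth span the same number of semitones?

doubly diminished

A diminished fifth spans 6 semitones.
A sixth spanning 6 semitones is doubly diminished (the major sixth is 9).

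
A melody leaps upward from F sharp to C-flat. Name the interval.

doubly diminished fifth

Counting letters F–G–A–B–C gives a fifth.
F#→Cb = 5 semitones, 2 narrower than the perfect fifth (7), so doubly diminished.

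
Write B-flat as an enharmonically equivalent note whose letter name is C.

Bb is pitch class 10. The letter C alone is pitch class 0.
To reach pitch class 10 from C requires an offset of -2 semitones, i.e. double flat: Cbb.

Cbb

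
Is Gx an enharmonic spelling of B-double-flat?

G## is pitch class 9; Bbb is pitch class 9.
All spellings map to pitch class 9, so they are enharmonically equivalent.

Yes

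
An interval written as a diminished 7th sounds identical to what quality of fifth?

A diminished seventh spans 9 semitones.
A fifth spanning 9 semitones is doubly augmented (the perfect fifth is 7).

doubly augmented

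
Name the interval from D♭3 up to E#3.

doubly augmented second

Counting letters D–E gives a second.
Db→E# = 4 semitones, 2 wider than the major second (2), so doubly augmented.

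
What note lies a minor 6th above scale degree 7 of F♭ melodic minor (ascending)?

Cb

Scale degree 7 of Fb melodic minor (ascending) is Eb.
A minor sixth (8 semitones) above Eb lands on the letter C, giving Cb.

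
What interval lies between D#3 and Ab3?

doubly diminished fifth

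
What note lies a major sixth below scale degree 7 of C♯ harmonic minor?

Scale degree 7 of C# harmonic minor is B#.
A major sixth (9 semitones) below B# lands on the letter D, giving D#.

D#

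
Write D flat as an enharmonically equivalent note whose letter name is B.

B##

Plain B sits 2 semitones below Db, so on the letter B the same pitch needs a double sharp: B##.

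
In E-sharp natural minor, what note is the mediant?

G#

The E# natural minor scale runs E# F## G# A# B# C# D#.
Degree 3 is G#.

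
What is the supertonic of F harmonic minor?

G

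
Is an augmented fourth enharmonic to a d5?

An augmented fourth spans 6 semitones; a diminished fifth spans 6.
They are enharmonically equivalent.

Yes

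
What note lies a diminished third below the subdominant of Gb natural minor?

A

The subdominant of Gb natural minor is Cb.
A diminished third (2 semitones) below Cb lands on the letter A, giving A.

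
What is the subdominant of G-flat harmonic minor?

Cb

The Gb harmonic minor scale runs Gb Ab Bbb Cb Db Ebb F.
Degree 4 is Cb.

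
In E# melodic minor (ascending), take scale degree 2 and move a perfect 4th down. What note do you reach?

C##

Scale degree 2 of E# melodic minor (ascending) is F##.
A perfect fourth (5 semitones) below F## lands on the letter C, giving C##.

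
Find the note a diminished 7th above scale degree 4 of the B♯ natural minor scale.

Scale degree 4 of B# natural minor is E#.
A diminished seventh (9 semitones) above E# lands on the letter D, giving D.

D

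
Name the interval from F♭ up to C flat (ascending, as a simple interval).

The letter names run F→C, a span of 4 letter steps, so the interval is some kind of fifth.
Fb to Cb is 7 semitones. A perfect fifth is 7, so 7 makes it perfect.

perfect fifth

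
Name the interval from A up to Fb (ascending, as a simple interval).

The letter names run A→F, a span of 5 letter steps, so the interval is some kind of sixth.
A to Fb is 7 semitones. A major sixth is 9, so 7 makes it diminished.

diminished sixth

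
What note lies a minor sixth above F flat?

F up a major sixth is D, so the target letter is D.
From Fb, a minor sixth is 8 semitones up: Dbb.

Dbb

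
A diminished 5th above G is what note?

G up a perfect fifth is D, so the target letter is D.
From G, a diminished fifth is 6 semitones up: Db.

Db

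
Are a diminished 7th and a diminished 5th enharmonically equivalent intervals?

A diminished seventh spans 9 semitones; a diminished fifth spans 6.
The spans differ, so they are not enharmonic equivalents.

No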